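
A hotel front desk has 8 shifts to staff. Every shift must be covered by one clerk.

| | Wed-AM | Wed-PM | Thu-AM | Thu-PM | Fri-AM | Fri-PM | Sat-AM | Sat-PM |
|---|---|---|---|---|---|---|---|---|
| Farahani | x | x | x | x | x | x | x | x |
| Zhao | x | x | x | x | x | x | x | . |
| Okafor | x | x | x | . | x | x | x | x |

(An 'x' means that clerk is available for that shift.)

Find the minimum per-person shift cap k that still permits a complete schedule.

With 3 clerks and 8 worker-slots to fill, someone must work at least ⌈8/3⌉ = 3 shifts, so k ≥ 3.
k = 3 works: Wed-AM→Farahani, Wed-PM→Zhao, Thu-AM→Zhao, Thu-PM→Farahani, Fri-AM→Zhao, Fri-PM→Okafor, Sat-AM→Okafor, Sat-PM→Farahani.
Loads: Farahani 3, Zhao 3, Okafor 2 — all ≤ 3.

3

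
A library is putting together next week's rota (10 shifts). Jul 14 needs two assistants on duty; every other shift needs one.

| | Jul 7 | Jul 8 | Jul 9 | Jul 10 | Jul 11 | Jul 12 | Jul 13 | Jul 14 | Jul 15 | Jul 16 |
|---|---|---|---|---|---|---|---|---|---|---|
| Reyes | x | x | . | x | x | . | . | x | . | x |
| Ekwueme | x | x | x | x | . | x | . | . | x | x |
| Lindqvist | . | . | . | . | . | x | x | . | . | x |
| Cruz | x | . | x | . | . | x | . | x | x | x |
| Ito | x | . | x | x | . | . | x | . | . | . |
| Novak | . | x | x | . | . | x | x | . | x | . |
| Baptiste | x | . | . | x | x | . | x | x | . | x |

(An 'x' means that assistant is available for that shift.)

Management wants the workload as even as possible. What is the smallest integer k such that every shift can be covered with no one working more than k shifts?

2

With 7 assistants and 11 worker-slots to fill, someone must work at least ⌈11/7⌉ = 2 shifts, so k ≥ 2.
k = 2 works: Jul 7→Cruz, Jul 8→Reyes, Jul 9→Ekwueme, Jul 10→Ito, Jul 11→Reyes, Jul 12→Lindqvist, Jul 13→Lindqvist, Jul 14→Cruz+Baptiste, Jul 15→Ekwueme, Jul 16→Baptiste.
Loads: Reyes 2, Ekwueme 2, Lindqvist 2, Cruz 2, Ito 1, Novak 0, Baptiste 2 — all ≤ 2.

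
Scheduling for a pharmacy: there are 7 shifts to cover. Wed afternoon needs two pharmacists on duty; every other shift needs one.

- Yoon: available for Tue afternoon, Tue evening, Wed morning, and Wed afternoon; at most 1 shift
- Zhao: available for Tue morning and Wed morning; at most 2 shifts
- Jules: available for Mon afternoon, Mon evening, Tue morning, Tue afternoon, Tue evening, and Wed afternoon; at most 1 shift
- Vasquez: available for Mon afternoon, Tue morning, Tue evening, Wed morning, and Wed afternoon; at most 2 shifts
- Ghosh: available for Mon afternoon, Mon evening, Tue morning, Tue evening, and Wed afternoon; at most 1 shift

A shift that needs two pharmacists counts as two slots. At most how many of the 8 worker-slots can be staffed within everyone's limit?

Total capacity across all pharmacists is 1+2+1+2+1 = 7, and 8 slots are needed, so at most 7 can be filled.
An assignment achieving 7: Mon afternoon→Vasquez, Mon evening→Jules, Tue morning→Zhao, Tue afternoon→Yoon, Tue evening→Vasquez, Wed morning→Zhao, Wed afternoon→Ghosh.
Loads: Yoon 1/1, Zhao 2/2, Jules 1/1, Vasquez 2/2, Ghosh 1/1.

7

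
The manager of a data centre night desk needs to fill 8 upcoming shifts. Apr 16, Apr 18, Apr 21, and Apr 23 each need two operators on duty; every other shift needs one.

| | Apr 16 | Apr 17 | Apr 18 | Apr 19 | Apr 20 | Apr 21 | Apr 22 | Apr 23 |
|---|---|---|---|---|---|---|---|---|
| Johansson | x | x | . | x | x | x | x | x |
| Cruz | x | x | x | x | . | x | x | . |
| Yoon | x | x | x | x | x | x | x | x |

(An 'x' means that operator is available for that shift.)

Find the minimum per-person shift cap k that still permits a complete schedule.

4

With 3 operators and 12 worker-slots to fill, someone must work at least ⌈12/3⌉ = 4 shifts, so k ≥ 4.
k = 4 works: Apr 16→Johansson+Cruz, Apr 17→Johansson, Apr 18→Cruz+Yoon, Apr 19→Cruz, Apr 20→Johansson, Apr 21→Cruz+Yoon, Apr 22→Yoon, Apr 23→Johansson+Yoon.
Loads: Johansson 4, Cruz 4, Yoon 4 — all ≤ 4.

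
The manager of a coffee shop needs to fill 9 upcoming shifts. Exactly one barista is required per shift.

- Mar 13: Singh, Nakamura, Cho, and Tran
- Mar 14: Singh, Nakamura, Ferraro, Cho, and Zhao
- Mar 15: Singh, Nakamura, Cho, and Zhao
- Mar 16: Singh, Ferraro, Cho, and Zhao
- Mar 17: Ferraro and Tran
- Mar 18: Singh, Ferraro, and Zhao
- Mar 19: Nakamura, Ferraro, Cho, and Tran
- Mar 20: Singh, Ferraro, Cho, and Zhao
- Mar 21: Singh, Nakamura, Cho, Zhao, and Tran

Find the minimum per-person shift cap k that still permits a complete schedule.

2

With 6 baristas and 9 worker-slots to fill, someone must work at least ⌈9/6⌉ = 2 shifts, so k ≥ 2.
k = 2 works: Mar 13→Singh, Mar 14→Cho, Mar 15→Nakamura, Mar 16→Ferraro, Mar 17→Ferraro, Mar 18→Singh, Mar 19→Nakamura, Mar 20→Cho, Mar 21→Zhao.
Loads: Singh 2, Nakamura 2, Ferraro 2, Cho 2, Zhao 1, Tran 0 — all ≤ 2.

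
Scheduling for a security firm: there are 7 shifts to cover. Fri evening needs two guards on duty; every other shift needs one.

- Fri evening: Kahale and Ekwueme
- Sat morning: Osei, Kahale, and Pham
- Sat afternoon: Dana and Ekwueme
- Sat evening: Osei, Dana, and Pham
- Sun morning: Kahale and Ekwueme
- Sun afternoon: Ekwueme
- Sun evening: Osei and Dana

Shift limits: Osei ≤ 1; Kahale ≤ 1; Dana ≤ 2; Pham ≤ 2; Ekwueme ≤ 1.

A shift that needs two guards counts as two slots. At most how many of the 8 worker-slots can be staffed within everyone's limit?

Total capacity across all guards is 1+1+2+2+1 = 7, and 8 slots are needed, so at most 7 can be filled.
Shifts {Fri evening, Sun morning} need 3 slots but only Kahale and Ekwueme are available for them, supplying at most 2 — so at least 1 slot must go unfilled.
An assignment achieving 6: Fri evening→Kahale, Sat morning→Pham, Sat afternoon→Dana, Sat evening→Dana, Sun afternoon→Ekwueme, Sun evening→Osei.
Loads: Osei 1/1, Kahale 1/1, Dana 2/2, Pham 1/2, Ekwueme 1/1.

6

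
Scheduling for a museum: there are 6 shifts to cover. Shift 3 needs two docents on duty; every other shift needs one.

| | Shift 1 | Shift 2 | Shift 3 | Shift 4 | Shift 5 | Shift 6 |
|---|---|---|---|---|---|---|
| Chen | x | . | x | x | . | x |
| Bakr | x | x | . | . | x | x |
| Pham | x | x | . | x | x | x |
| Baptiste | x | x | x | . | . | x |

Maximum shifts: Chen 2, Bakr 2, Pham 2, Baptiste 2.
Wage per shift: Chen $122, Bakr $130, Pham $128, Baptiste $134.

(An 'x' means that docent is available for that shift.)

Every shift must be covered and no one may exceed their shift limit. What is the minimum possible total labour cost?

$894

Shift 3 can only be covered by Chen and Baptiste, so that assignment is forced.
Picking the cheapest available docent for each shift independently would cost $878, but that ignores the shift limits.
An optimal schedule: Shift 1→Pham, Shift 2→Bakr, Shift 3→Chen+Baptiste, Shift 4→Chen, Shift 5→Bakr, Shift 6→Pham.
Total: 128 + 130 + 122 + 134 + 122 + 130 + 128 = $894.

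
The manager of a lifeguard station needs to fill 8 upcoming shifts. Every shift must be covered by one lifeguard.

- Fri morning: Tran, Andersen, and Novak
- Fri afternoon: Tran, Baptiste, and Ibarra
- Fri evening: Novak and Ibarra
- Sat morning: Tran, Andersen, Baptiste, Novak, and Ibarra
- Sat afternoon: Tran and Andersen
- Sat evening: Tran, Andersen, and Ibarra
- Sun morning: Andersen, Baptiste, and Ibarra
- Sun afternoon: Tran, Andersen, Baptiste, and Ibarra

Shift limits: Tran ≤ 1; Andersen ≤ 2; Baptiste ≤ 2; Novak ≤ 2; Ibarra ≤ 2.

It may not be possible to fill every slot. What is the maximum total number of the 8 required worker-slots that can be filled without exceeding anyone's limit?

Total capacity across all lifeguards is 1+2+2+2+2 = 9, and 8 slots are needed, so at most 8 can be filled.
An assignment achieving 8: Fri morning→Andersen, Fri afternoon→Baptiste, Fri evening→Novak, Sat morning→Novak, Sat afternoon→Tran, Sat evening→Andersen, Sun morning→Baptiste, Sun afternoon→Ibarra.
Loads: Tran 1/1, Andersen 2/2, Baptiste 2/2, Novak 2/2, Ibarra 1/2.

8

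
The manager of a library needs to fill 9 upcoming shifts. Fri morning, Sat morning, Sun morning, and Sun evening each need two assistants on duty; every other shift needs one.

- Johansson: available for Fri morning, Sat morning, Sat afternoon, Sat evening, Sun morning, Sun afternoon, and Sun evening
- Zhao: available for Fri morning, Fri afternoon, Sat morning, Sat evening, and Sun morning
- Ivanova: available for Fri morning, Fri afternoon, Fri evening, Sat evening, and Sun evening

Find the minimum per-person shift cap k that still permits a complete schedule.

With 3 assistants and 13 worker-slots to fill, someone must work at least ⌈13/3⌉ = 5 shifts, so k ≥ 5.
k = 5 works: Fri morning→Zhao+Ivanova, Fri afternoon→Zhao, Fri evening→Ivanova, Sat morning→Johansson+Zhao, Sat afternoon→Johansson, Sat evening→Zhao, Sun morning→Johansson+Zhao, Sun afternoon→Johansson, Sun evening→Johansson+Ivanova.
Loads: Johansson 5, Zhao 5, Ivanova 3 — all ≤ 5.

5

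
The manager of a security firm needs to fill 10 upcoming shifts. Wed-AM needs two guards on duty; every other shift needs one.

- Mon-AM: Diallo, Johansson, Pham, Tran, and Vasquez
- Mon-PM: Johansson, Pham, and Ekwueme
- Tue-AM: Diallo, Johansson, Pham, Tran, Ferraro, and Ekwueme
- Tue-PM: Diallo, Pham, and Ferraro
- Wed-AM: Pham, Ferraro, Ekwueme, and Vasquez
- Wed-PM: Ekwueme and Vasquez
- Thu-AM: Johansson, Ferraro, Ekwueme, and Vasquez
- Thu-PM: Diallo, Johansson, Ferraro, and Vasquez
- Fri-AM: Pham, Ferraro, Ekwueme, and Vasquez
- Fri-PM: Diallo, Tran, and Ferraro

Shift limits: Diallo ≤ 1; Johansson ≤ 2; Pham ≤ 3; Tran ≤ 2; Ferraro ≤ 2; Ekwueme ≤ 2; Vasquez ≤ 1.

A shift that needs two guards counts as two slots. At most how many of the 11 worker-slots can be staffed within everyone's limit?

11

Total capacity across all guards is 1+2+3+2+2+2+1 = 13, and 11 slots are needed, so at most 11 can be filled.
An assignment achieving 11: Mon-AM→Pham, Mon-PM→Johansson, Tue-AM→Tran, Tue-PM→Diallo, Wed-AM→Pham+Ferraro, Wed-PM→Ekwueme, Thu-AM→Johansson, Thu-PM→Ferraro, Fri-AM→Pham, Fri-PM→Tran.
Loads: Diallo 1/1, Johansson 2/2, Pham 3/3, Tran 2/2, Ferraro 2/2, Ekwueme 1/2, Vasquez 0/1.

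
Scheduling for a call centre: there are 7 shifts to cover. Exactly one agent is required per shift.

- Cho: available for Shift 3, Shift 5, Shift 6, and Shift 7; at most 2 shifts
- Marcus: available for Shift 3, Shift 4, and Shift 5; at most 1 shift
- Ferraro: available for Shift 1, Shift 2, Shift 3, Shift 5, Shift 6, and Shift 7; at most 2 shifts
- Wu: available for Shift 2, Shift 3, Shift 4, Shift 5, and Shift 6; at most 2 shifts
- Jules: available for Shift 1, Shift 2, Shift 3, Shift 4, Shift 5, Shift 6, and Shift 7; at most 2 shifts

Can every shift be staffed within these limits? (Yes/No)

One valid schedule: Shift 1→Ferraro, Shift 2→Ferraro, Shift 3→Wu, Shift 4→Marcus, Shift 5→Wu, Shift 6→Cho, Shift 7→Cho.
Loads: Cho 2/2, Marcus 1/1, Ferraro 2/2, Wu 2/2, Jules 0/2 — all within limits.

Yes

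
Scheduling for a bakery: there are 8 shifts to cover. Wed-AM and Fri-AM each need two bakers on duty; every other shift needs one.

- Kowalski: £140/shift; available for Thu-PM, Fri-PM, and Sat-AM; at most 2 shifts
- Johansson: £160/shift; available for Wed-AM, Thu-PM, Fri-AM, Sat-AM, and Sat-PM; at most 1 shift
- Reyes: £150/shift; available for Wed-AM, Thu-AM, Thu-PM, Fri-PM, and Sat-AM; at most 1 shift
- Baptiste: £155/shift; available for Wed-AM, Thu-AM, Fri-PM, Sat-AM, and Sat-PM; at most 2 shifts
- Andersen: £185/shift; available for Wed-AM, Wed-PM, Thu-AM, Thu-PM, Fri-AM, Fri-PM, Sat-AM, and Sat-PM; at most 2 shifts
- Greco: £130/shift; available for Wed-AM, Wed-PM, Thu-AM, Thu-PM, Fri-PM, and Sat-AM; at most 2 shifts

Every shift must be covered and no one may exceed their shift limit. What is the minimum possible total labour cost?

£1530

Fri-AM can only be covered by Johansson and Andersen, so that assignment is forced.
Picking the cheapest available baker for each shift independently would cost £1430, but that ignores the shift limits.
An optimal schedule: Wed-AM→Baptiste+Greco, Wed-PM→Andersen, Thu-AM→Reyes, Thu-PM→Kowalski, Fri-AM→Johansson+Andersen, Fri-PM→Kowalski, Sat-AM→Greco, Sat-PM→Baptiste.
Total: 155 + 130 + 185 + 150 + 140 + 160 + 185 + 140 + 130 + 155 = £1530.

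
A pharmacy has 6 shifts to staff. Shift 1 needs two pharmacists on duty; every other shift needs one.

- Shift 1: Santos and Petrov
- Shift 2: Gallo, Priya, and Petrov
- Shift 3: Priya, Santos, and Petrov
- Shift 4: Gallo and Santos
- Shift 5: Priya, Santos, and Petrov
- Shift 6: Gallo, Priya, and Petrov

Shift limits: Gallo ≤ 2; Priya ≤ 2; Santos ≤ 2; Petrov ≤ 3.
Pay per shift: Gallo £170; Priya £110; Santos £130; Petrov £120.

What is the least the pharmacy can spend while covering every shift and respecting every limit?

£840

Shift 1 can only be covered by Santos and Petrov, so that assignment is forced.
Picking the cheapest available pharmacist for each shift independently would cost £820, but that ignores the shift limits.
An optimal schedule: Shift 1→Petrov+Santos, Shift 2→Priya, Shift 3→Priya, Shift 4→Santos, Shift 5→Petrov, Shift 6→Petrov.
Total: 120 + 130 + 110 + 110 + 130 + 120 + 120 = £840.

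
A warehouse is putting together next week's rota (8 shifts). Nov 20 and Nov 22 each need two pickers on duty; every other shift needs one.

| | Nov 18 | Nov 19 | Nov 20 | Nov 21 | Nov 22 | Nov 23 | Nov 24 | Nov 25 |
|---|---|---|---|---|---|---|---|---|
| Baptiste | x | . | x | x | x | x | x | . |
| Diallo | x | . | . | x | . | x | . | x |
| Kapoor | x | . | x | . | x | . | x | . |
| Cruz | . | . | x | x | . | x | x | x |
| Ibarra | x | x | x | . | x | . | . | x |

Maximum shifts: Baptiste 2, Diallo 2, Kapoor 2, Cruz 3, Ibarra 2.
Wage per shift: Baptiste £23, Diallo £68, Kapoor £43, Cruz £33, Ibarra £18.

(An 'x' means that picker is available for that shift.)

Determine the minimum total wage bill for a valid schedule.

Nov 19 can only be covered by Ibarra, so that assignment is forced.
Picking the cheapest available picker for each shift independently would cost £205, but that ignores the shift limits.
An optimal schedule: Nov 18→Kapoor, Nov 19→Ibarra, Nov 20→Cruz+Kapoor, Nov 21→Baptiste, Nov 22→Ibarra+Baptiste, Nov 23→Cruz, Nov 24→Cruz, Nov 25→Diallo.
Total: 43 + 18 + 33 + 43 + 23 + 18 + 23 + 33 + 33 + 68 = £335.

£335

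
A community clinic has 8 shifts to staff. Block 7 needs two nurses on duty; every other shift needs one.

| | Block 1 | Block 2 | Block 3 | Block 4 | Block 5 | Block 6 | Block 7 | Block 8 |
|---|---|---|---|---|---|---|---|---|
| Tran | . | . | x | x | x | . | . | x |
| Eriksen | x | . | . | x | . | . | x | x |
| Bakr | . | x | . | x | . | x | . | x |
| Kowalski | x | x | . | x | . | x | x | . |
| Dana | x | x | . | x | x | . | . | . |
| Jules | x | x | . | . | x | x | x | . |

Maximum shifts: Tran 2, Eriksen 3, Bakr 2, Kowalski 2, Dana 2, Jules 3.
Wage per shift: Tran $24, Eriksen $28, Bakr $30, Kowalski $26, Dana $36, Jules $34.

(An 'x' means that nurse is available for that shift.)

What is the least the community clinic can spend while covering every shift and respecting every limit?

$244

Block 3 can only be covered by Tran, so that assignment is forced.
Picking the cheapest available nurse for each shift independently would cost $228, but that ignores the shift limits.
An optimal schedule: Block 1→Eriksen, Block 2→Bakr, Block 3→Tran, Block 4→Kowalski, Block 5→Tran, Block 6→Bakr, Block 7→Eriksen+Kowalski, Block 8→Eriksen.
Total: 28 + 30 + 24 + 26 + 24 + 30 + 28 + 26 + 28 = $244.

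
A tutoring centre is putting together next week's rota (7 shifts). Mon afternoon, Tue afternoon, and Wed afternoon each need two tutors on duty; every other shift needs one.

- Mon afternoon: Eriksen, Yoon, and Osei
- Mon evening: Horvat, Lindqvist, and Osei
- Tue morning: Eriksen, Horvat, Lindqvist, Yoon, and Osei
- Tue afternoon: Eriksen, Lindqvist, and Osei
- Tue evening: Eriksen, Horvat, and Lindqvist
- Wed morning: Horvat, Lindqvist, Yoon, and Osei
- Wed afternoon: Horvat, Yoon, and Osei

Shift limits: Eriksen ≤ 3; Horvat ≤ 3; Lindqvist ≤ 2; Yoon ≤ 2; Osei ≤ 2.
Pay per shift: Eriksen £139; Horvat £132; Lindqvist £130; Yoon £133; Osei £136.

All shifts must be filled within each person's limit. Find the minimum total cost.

£1333

Picking the cheapest available tutor for each shift independently would cost £1320, but that ignores the shift limits.
An optimal schedule: Mon afternoon→Yoon+Osei, Mon evening→Lindqvist, Tue morning→Eriksen, Tue afternoon→Lindqvist+Osei, Tue evening→Horvat, Wed morning→Horvat, Wed afternoon→Horvat+Yoon.
Total: 133 + 136 + 130 + 139 + 130 + 136 + 132 + 132 + 132 + 133 = £1333.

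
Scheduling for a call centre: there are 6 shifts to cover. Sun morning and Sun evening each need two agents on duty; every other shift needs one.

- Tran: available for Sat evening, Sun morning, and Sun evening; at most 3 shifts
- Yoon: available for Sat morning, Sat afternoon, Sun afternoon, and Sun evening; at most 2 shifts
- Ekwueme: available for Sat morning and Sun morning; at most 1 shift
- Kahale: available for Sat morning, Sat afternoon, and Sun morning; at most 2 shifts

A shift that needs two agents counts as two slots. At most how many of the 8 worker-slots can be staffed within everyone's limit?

Total capacity across all agents is 3+2+1+2 = 8, and 8 slots are needed, so at most 8 can be filled.
An assignment achieving 8: Sat morning→Ekwueme, Sat afternoon→Kahale, Sat evening→Tran, Sun morning→Tran+Kahale, Sun afternoon→Yoon, Sun evening→Tran+Yoon.
Loads: Tran 3/3, Yoon 2/2, Ekwueme 1/1, Kahale 2/2.

8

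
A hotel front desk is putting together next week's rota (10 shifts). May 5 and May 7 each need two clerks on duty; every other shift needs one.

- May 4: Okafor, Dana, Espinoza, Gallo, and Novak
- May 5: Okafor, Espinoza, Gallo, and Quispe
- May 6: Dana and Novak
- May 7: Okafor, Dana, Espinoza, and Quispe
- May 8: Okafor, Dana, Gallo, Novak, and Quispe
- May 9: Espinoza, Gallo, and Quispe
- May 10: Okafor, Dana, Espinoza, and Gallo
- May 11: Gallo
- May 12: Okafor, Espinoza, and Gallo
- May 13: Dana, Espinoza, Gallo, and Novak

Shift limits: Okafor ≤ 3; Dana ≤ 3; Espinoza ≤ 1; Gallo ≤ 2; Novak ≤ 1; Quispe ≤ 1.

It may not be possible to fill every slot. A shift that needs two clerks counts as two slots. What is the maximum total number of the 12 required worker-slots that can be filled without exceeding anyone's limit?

Total capacity across all clerks is 3+3+1+2+1+1 = 11, and 12 slots are needed, so at most 11 can be filled.
An assignment achieving 11: May 5→Okafor+Gallo, May 6→Dana, May 7→Okafor+Dana, May 8→Quispe, May 9→Espinoza, May 10→Dana, May 11→Gallo, May 12→Okafor, May 13→Novak.
Loads: Okafor 3/3, Dana 3/3, Espinoza 1/1, Gallo 2/2, Novak 1/1, Quispe 1/1.

11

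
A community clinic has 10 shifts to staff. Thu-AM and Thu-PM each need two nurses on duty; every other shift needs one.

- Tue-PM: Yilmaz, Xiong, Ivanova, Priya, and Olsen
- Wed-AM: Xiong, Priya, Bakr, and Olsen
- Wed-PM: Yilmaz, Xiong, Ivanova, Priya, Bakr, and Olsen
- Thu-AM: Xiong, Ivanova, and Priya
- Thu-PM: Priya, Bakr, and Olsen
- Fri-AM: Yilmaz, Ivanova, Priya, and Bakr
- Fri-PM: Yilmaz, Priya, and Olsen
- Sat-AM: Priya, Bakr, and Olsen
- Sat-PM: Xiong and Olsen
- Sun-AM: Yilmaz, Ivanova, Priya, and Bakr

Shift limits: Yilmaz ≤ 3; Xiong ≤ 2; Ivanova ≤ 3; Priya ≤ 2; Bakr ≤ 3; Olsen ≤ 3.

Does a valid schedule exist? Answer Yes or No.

Yes

One valid schedule: Tue-PM→Ivanova, Wed-AM→Bakr, Wed-PM→Ivanova, Thu-AM→Xiong+Ivanova, Thu-PM→Priya+Bakr, Fri-AM→Yilmaz, Fri-PM→Yilmaz, Sat-AM→Priya, Sat-PM→Xiong, Sun-AM→Yilmaz.
Loads: Yilmaz 3/3, Xiong 2/2, Ivanova 3/3, Priya 2/2, Bakr 2/3, Olsen 0/3 — all within limits.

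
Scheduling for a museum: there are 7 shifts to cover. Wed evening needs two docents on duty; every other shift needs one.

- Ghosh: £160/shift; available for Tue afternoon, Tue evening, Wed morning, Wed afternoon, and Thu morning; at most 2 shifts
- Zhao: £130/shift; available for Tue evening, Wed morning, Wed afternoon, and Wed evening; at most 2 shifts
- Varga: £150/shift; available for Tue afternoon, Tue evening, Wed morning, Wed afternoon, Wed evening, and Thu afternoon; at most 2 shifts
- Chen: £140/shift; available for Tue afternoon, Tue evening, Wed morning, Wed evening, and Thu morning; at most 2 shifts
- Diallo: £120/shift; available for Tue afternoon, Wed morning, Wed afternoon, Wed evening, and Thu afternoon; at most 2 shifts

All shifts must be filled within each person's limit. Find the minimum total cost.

Picking the cheapest available docent for each shift independently would cost £1000, but that ignores the shift limits.
An optimal schedule: Tue afternoon→Diallo, Tue evening→Zhao, Wed morning→Varga, Wed afternoon→Zhao, Wed evening→Chen+Varga, Thu morning→Chen, Thu afternoon→Diallo.
Total: 120 + 130 + 150 + 130 + 140 + 150 + 140 + 120 = £1080.

£1080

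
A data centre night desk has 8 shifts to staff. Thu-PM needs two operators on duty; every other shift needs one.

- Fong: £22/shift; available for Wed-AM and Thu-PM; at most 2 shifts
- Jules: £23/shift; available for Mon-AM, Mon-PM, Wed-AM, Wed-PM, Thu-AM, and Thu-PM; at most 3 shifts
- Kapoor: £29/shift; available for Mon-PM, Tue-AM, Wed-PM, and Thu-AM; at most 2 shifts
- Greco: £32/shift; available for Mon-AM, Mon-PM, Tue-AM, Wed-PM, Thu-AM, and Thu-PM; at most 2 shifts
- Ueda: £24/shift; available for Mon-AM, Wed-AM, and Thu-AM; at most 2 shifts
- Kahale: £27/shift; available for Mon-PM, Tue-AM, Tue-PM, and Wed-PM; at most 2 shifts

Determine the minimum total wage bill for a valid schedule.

£215

Tue-PM can only be covered by Kahale, so that assignment is forced.
Picking the cheapest available operator for each shift independently would cost £213, but that ignores the shift limits.
An optimal schedule: Mon-AM→Ueda, Mon-PM→Jules, Tue-AM→Kahale, Tue-PM→Kahale, Wed-AM→Fong, Wed-PM→Jules, Thu-AM→Ueda, Thu-PM→Fong+Jules.
Total: 24 + 23 + 27 + 27 + 22 + 23 + 24 + 22 + 23 = £215.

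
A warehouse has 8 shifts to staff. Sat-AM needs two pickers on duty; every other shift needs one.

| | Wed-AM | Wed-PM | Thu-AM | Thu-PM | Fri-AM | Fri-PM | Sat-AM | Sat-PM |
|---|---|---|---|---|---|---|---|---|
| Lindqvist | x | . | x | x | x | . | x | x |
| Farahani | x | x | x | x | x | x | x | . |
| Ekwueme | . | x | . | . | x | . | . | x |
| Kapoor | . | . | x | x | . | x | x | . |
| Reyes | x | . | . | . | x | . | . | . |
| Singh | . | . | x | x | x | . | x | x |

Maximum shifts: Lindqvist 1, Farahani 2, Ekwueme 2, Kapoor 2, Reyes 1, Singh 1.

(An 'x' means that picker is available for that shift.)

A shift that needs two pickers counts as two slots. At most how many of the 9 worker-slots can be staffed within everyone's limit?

9

Total capacity across all pickers is 1+2+2+2+1+1 = 9, and 9 slots are needed, so at most 9 can be filled.
An assignment achieving 9: Wed-AM→Reyes, Wed-PM→Farahani, Thu-AM→Lindqvist, Thu-PM→Kapoor, Fri-AM→Ekwueme, Fri-PM→Farahani, Sat-AM→Kapoor+Singh, Sat-PM→Ekwueme.
Loads: Lindqvist 1/1, Farahani 2/2, Ekwueme 2/2, Kapoor 2/2, Reyes 1/1, Singh 1/1.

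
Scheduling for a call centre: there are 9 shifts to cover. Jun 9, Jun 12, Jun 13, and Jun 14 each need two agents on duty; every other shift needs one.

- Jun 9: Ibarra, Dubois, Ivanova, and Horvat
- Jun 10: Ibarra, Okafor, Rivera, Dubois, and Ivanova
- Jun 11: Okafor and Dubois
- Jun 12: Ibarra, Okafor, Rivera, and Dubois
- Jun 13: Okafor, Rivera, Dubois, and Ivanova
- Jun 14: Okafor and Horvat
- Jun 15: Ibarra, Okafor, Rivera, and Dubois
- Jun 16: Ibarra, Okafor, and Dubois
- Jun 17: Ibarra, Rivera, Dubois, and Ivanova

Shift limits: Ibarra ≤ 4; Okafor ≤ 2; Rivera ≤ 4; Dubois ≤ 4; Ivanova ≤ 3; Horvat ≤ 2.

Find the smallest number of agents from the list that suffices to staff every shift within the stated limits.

13 slots to fill and no one can take more than 4, so at least ⌈13/4⌉ = 4 agents are needed.
No set of 4 agents can cover every shift (each such set leaves at least one shift with no one available or exceeds a cap).
Ibarra, Okafor, Rivera, Dubois, and Horvat alone can cover everything: Jun 9→Ibarra+Dubois, Jun 10→Ibarra, Jun 11→Okafor, Jun 12→Rivera+Dubois, Jun 13→Rivera+Dubois, Jun 14→Okafor+Horvat, Jun 15→Rivera, Jun 16→Ibarra, Jun 17→Ibarra.

5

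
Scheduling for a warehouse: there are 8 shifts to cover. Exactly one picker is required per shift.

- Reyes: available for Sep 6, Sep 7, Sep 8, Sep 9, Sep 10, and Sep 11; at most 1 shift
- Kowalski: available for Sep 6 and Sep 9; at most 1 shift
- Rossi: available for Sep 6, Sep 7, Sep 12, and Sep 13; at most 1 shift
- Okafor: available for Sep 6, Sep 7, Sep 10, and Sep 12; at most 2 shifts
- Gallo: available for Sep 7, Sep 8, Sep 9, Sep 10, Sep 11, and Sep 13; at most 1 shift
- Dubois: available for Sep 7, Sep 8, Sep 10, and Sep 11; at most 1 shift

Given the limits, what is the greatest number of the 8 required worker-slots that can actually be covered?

7

Total capacity across all pickers is 1+1+1+2+1+1 = 7, and 8 slots are needed, so at most 7 can be filled.
An assignment achieving 7: Sep 6→Okafor, Sep 8→Reyes, Sep 9→Kowalski, Sep 10→Okafor, Sep 11→Dubois, Sep 12→Rossi, Sep 13→Gallo.
Loads: Reyes 1/1, Kowalski 1/1, Rossi 1/1, Okafor 2/2, Gallo 1/1, Dubois 1/1.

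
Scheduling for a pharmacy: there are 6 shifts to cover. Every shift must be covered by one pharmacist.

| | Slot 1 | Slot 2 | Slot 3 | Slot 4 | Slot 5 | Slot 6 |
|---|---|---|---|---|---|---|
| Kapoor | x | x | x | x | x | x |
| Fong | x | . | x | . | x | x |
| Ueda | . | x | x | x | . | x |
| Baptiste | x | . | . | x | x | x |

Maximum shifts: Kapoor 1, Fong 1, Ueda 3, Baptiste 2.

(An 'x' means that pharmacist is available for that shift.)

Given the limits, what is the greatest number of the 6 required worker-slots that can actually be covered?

6

Total capacity across all pharmacists is 1+1+3+2 = 7, and 6 slots are needed, so at most 6 can be filled.
An assignment achieving 6: Slot 1→Fong, Slot 2→Kapoor, Slot 3→Ueda, Slot 4→Ueda, Slot 5→Baptiste, Slot 6→Ueda.
Loads: Kapoor 1/1, Fong 1/1, Ueda 3/3, Baptiste 1/2.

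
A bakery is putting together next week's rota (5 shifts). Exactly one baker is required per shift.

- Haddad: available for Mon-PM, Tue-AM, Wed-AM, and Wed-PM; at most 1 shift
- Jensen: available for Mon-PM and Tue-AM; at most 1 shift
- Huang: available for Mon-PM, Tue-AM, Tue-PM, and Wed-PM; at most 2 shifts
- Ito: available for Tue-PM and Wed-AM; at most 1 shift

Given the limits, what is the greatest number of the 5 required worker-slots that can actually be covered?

5

Total capacity across all bakers is 1+1+2+1 = 5, and 5 slots are needed, so at most 5 can be filled.
An assignment achieving 5: Mon-PM→Jensen, Tue-AM→Huang, Tue-PM→Huang, Wed-AM→Ito, Wed-PM→Haddad.
Loads: Haddad 1/1, Jensen 1/1, Huang 2/2, Ito 1/1.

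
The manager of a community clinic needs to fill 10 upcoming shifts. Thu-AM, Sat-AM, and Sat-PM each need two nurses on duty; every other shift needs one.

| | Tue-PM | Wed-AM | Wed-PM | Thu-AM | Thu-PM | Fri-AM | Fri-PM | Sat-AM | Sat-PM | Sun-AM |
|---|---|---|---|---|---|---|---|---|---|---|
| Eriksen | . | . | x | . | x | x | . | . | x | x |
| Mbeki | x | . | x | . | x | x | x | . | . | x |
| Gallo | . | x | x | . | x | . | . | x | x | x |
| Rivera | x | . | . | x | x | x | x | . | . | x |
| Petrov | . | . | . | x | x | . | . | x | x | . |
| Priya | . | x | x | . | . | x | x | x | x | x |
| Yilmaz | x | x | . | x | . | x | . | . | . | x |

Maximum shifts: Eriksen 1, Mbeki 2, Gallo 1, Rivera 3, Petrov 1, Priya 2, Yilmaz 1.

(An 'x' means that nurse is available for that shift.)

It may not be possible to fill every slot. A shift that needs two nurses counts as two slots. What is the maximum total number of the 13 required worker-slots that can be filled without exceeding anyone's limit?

11

Total capacity across all nurses is 1+2+1+3+1+2+1 = 11, and 13 slots are needed, so at most 11 can be filled.
An assignment achieving 11: Tue-PM→Mbeki, Wed-AM→Gallo, Wed-PM→Eriksen, Thu-AM→Rivera+Petrov, Thu-PM→Rivera, Fri-AM→Rivera, Fri-PM→Mbeki, Sat-AM→Priya, Sat-PM→Priya, Sun-AM→Yilmaz.
Loads: Eriksen 1/1, Mbeki 2/2, Gallo 1/1, Rivera 3/3, Petrov 1/1, Priya 2/2, Yilmaz 1/1.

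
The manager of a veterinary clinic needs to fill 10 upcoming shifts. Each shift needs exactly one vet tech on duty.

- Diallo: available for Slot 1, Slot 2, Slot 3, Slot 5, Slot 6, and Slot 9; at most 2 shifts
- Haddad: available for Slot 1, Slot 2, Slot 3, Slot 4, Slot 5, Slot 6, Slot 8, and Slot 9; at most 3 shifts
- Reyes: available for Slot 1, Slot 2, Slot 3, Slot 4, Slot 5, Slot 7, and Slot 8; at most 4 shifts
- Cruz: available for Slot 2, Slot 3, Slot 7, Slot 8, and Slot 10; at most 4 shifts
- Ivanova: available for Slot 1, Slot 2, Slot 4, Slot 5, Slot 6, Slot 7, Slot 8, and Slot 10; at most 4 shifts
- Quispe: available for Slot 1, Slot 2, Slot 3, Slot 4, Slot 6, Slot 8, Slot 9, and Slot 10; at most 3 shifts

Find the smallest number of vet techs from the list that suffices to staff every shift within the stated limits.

3

10 slots to fill and no one can take more than 4, so at least ⌈10/4⌉ = 3 vet techs are needed.
Diallo, Reyes, and Cruz alone can cover everything: Slot 1→Reyes, Slot 2→Cruz, Slot 3→Cruz, Slot 4→Reyes, Slot 5→Reyes, Slot 6→Diallo, Slot 7→Reyes, Slot 8→Cruz, Slot 9→Diallo, Slot 10→Cruz.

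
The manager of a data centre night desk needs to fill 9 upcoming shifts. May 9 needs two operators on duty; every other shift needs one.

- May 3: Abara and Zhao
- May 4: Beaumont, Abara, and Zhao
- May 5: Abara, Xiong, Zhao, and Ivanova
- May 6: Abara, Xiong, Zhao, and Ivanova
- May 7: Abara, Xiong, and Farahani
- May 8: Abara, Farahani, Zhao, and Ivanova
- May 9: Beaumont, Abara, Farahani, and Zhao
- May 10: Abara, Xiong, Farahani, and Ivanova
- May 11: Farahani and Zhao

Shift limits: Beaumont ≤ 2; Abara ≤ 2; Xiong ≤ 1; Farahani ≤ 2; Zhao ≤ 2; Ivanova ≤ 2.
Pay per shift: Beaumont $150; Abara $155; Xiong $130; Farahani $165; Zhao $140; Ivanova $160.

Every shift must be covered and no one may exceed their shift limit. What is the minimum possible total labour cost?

Picking the cheapest available operator for each shift independently would cost $1370, but that ignores the shift limits.
An optimal schedule: May 3→Zhao, May 4→Beaumont, May 5→Abara, May 6→Abara, May 7→Xiong, May 8→Ivanova, May 9→Beaumont+Farahani, May 10→Ivanova, May 11→Zhao.
Total: 140 + 150 + 155 + 155 + 130 + 160 + 150 + 165 + 160 + 140 = $1505.

$1505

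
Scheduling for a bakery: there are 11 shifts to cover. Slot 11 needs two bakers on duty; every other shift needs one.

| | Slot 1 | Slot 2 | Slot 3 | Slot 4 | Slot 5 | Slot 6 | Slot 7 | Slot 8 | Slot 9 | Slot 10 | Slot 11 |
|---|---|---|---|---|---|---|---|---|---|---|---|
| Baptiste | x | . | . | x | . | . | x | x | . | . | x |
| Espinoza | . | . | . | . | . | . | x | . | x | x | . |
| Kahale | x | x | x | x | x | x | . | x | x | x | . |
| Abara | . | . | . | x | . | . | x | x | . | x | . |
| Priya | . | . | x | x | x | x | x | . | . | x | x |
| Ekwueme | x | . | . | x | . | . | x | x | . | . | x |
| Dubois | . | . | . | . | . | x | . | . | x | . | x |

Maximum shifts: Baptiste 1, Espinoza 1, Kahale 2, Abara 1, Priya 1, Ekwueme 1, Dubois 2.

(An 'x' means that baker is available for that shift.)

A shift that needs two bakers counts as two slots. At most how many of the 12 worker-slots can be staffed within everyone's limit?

Total capacity across all bakers is 1+1+2+1+1+1+2 = 9, and 12 slots are needed, so at most 9 can be filled.
An assignment achieving 9: Slot 1→Baptiste, Slot 2→Kahale, Slot 3→Kahale, Slot 5→Priya, Slot 6→Dubois, Slot 8→Abara, Slot 9→Espinoza, Slot 11→Ekwueme+Dubois.
Loads: Baptiste 1/1, Espinoza 1/1, Kahale 2/2, Abara 1/1, Priya 1/1, Ekwueme 1/1, Dubois 2/2.

9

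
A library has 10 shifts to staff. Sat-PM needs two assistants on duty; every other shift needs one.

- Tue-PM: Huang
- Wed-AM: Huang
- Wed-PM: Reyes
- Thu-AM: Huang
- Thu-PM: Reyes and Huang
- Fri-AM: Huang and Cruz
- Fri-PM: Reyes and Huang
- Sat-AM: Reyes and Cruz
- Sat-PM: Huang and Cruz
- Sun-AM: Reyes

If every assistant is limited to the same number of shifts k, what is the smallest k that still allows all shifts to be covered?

4

With 3 assistants and 11 worker-slots to fill, someone must work at least ⌈11/3⌉ = 4 shifts, so k ≥ 4.
k = 4 works: Tue-PM→Huang, Wed-AM→Huang, Wed-PM→Reyes, Thu-AM→Huang, Thu-PM→Reyes, Fri-AM→Cruz, Fri-PM→Reyes, Sat-AM→Cruz, Sat-PM→Huang+Cruz, Sun-AM→Reyes.
Loads: Reyes 4, Huang 4, Cruz 3 — all ≤ 4.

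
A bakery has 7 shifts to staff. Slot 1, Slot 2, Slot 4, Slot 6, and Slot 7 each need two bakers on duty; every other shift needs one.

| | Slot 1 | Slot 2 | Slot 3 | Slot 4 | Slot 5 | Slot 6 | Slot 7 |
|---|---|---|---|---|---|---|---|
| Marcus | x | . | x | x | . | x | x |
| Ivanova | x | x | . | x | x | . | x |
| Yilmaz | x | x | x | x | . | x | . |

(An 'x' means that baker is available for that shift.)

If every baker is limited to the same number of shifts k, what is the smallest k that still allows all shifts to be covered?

With 3 bakers and 12 worker-slots to fill, someone must work at least ⌈12/3⌉ = 4 shifts, so k ≥ 4.
k = 4 works: Slot 1→Marcus+Yilmaz, Slot 2→Ivanova+Yilmaz, Slot 3→Marcus, Slot 4→Ivanova+Yilmaz, Slot 5→Ivanova, Slot 6→Marcus+Yilmaz, Slot 7→Marcus+Ivanova.
Loads: Marcus 4, Ivanova 4, Yilmaz 4 — all ≤ 4.

4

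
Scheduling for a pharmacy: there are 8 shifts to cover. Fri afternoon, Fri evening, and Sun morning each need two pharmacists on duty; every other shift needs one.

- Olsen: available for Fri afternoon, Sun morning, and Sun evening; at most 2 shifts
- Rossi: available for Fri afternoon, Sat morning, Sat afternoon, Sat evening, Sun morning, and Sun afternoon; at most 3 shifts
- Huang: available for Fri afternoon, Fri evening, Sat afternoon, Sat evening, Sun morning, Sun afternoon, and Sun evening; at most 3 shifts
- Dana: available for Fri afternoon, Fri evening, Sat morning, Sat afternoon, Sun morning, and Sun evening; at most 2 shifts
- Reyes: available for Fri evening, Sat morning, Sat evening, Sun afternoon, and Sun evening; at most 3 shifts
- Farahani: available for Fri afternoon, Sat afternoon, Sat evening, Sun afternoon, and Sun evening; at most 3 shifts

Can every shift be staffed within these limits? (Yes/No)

One valid schedule: Fri afternoon→Dana+Farahani, Fri evening→Huang+Dana, Sat morning→Rossi, Sat afternoon→Rossi, Sat evening→Rossi, Sun morning→Olsen+Huang, Sun afternoon→Huang, Sun evening→Olsen.
Loads: Olsen 2/2, Rossi 3/3, Huang 3/3, Dana 2/2, Reyes 0/3, Farahani 1/3 — all within limits.

Yes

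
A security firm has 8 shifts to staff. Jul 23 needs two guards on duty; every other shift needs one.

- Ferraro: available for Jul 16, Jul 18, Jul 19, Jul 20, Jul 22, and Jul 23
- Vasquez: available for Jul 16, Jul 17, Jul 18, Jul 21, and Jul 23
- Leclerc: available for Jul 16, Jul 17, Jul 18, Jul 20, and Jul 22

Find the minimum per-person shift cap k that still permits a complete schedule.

With 3 guards and 9 worker-slots to fill, someone must work at least ⌈9/3⌉ = 3 shifts, so k ≥ 3.
k = 3 works: Jul 16→Leclerc, Jul 17→Vasquez, Jul 18→Leclerc, Jul 19→Ferraro, Jul 20→Ferraro, Jul 21→Vasquez, Jul 22→Leclerc, Jul 23→Ferraro+Vasquez.
Loads: Ferraro 3, Vasquez 3, Leclerc 3 — all ≤ 3.

3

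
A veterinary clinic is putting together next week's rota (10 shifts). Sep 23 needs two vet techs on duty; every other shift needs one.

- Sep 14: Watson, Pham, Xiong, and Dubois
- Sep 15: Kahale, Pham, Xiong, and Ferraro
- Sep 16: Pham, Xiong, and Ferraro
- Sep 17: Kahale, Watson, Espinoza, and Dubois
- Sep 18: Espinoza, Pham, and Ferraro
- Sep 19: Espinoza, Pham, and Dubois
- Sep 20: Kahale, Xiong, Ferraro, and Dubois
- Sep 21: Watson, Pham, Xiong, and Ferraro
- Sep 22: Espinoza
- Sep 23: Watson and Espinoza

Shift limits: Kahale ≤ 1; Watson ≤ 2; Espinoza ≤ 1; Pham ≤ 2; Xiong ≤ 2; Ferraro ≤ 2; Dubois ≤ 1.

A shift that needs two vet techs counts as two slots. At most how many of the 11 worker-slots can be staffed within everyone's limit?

Total capacity across all vet techs is 1+2+1+2+2+2+1 = 11, and 11 slots are needed, so at most 11 can be filled.
Shifts {Sep 22, Sep 23} need 3 slots but only Watson and Espinoza are available for them, supplying at most 2 — so at least 1 slot must go unfilled.
An assignment achieving 10: Sep 14→Watson, Sep 15→Xiong, Sep 16→Pham, Sep 17→Kahale, Sep 18→Pham, Sep 19→Dubois, Sep 20→Xiong, Sep 21→Ferraro, Sep 22→Espinoza, Sep 23→Watson.
Loads: Kahale 1/1, Watson 2/2, Espinoza 1/1, Pham 2/2, Xiong 2/2, Ferraro 1/2, Dubois 1/1.

10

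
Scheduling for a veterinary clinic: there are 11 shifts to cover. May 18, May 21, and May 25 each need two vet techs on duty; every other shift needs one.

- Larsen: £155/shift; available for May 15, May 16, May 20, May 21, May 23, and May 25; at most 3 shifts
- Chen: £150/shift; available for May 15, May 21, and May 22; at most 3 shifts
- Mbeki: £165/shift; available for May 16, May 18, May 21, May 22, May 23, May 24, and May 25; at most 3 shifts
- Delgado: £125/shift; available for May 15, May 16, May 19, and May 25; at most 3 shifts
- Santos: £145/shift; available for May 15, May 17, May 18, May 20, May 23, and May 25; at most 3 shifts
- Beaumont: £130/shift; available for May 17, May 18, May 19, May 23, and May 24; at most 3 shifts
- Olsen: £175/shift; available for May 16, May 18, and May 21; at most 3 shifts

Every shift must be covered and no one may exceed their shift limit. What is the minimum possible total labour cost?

Picking the cheapest available vet tech for each shift independently would cost £1910, but that ignores the shift limits.
An optimal schedule: May 15→Chen, May 16→Delgado, May 17→Beaumont, May 18→Beaumont+Santos, May 19→Delgado, May 20→Santos, May 21→Chen+Larsen, May 22→Chen, May 23→Santos, May 24→Beaumont, May 25→Delgado+Larsen.
Total: 150 + 125 + 130 + 130 + 145 + 125 + 145 + 150 + 155 + 150 + 145 + 130 + 125 + 155 = £1960.

£1960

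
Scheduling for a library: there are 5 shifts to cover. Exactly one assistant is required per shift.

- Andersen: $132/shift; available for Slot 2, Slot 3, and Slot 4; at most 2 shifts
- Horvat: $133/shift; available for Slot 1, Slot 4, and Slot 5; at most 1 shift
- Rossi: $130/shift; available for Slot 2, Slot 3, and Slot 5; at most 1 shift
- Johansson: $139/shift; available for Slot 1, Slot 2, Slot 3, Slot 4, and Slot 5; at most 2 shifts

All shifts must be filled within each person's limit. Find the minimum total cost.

Picking the cheapest available assistant for each shift independently would cost $655, but that ignores the shift limits.
An optimal schedule: Slot 1→Horvat, Slot 2→Andersen, Slot 3→Andersen, Slot 4→Johansson, Slot 5→Rossi.
Total: 133 + 132 + 132 + 139 + 130 = $666.

$666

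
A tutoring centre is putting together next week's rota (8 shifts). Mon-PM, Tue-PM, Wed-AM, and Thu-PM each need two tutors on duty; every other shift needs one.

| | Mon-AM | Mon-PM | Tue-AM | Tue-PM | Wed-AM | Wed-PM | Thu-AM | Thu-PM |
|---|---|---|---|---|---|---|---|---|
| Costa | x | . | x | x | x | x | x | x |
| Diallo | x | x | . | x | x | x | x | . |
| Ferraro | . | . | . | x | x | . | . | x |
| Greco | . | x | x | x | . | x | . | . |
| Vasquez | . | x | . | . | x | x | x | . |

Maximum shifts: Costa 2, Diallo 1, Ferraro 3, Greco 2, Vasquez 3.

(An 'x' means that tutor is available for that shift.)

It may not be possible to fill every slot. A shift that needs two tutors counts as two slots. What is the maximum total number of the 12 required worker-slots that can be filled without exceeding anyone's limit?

Total capacity across all tutors is 2+1+3+2+3 = 11, and 12 slots are needed, so at most 11 can be filled.
An assignment achieving 11: Mon-AM→Costa, Mon-PM→Diallo+Greco, Tue-AM→Costa, Tue-PM→Ferraro+Greco, Wed-AM→Ferraro+Vasquez, Wed-PM→Vasquez, Thu-AM→Vasquez, Thu-PM→Ferraro.
Loads: Costa 2/2, Diallo 1/1, Ferraro 3/3, Greco 2/2, Vasquez 3/3.

11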